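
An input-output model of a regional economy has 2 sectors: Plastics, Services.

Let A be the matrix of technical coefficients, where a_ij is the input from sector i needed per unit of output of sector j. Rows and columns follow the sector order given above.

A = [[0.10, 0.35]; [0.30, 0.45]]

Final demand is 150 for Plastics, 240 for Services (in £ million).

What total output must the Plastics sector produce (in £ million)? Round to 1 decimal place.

I − A =
  [   0.90    -0.35]
  [  -0.30     0.55]
det(I−A) = (0.90)(0.55) − (-0.35)(-0.30) = 0.3900
adj(I−A) = [[0.55, 0.35], [0.30, 0.90]]
(I − A)⁻¹ = adj(I−A) / det(I−A) ≈
  [   1.4103     0.8974]
  [   0.7692     2.3077]
x = (I − A)⁻¹ d = adj(I−A)·d / det(I−A), with det(I−A) = 0.3900:
  x_P = (0.55·150 + 0.35·240) / 0.3900 = 166.50 / 0.3900 ≈ 426.9
  x_S = (0.30·150 + 0.90·240) / 0.3900 = 261.00 / 0.3900 ≈ 669.2

x_P = 426.9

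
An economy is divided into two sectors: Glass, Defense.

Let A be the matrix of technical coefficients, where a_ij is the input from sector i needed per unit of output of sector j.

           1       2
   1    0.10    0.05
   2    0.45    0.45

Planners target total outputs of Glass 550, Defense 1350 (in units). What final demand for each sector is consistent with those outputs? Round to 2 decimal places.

d_1 = 427.50, d_2 = 495.00

I − A =
  [   0.90    -0.05]
  [  -0.45     0.55]
d = (I − A) x:
  d_1 = (+0.90)·550 + (-0.05)·1350 = 427.50
  d_2 = (-0.45)·550 + (+0.55)·1350 = 495.00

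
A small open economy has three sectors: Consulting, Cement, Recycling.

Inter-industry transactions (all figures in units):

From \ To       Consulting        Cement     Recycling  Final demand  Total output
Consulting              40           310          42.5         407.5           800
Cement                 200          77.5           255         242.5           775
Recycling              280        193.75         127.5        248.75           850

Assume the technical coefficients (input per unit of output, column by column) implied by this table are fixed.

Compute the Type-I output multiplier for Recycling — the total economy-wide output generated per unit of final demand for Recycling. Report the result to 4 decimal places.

m_3 = 2.3890

Technical coefficients a_ij = z_ij / X_j:
  a_11 = 40/800 = 0.05, a_21 = 200/800 = 0.25, a_31 = 280/800 = 0.35
  a_12 = 310/775 = 0.40, a_22 = 77.5/775 = 0.10, a_32 = 193.75/775 = 0.25
  a_13 = 42.5/850 = 0.05, a_23 = 255/850 = 0.30, a_33 = 127.5/850 = 0.15
I − A =
  [   0.95    -0.40    -0.05]
  [  -0.25     0.90    -0.30]
  [  -0.35    -0.25     0.85]
Cofactors of I−A, C_ij = (−1)^(i+j)·(minor ij) (rows/columns in the sector order above):
  C_11 = (0.90)(0.85) − (-0.30)(-0.25) = 0.6900
  C_12 = −[(-0.25)(0.85) − (-0.30)(-0.35)] = 0.3175
  C_13 = (-0.25)(-0.25) − (0.90)(-0.35) = 0.3775
  C_21 = −[(-0.40)(0.85) − (-0.05)(-0.25)] = 0.3525
  C_22 = (0.95)(0.85) − (-0.05)(-0.35) = 0.7900
  C_23 = −[(0.95)(-0.25) − (-0.40)(-0.35)] = 0.3775
  C_31 = (-0.40)(-0.30) − (-0.05)(0.90) = 0.1650
  C_32 = −[(0.95)(-0.30) − (-0.05)(-0.25)] = 0.2975
  C_33 = (0.95)(0.90) − (-0.40)(-0.25) = 0.7550
det(I−A) = Σ_j (I−A)_1j·C_1j = (0.95)(0.6900) + (-0.40)(0.3175) + (-0.05)(0.3775) = 0.509625
adj(I−A) = Cᵀ =
  [ 0.6900   0.3525   0.1650]
  [ 0.3175   0.7900   0.2975]
  [ 0.3775   0.3775   0.7550]
(I − A)⁻¹ = adj(I−A) / det(I−A) ≈
  [   1.35394     0.69169     0.32377]
  [   0.62301     1.55016     0.58376]
  [   0.74074     0.74074     1.48148]
The output multiplier for sector j is the column-j sum of the Leontief inverse (I − A)⁻¹ = adj(I−A) / det(I−A).
Column 3 of adj(I−A): (0.1650, 0.2975, 0.7550); det(I−A) = 0.509625.
m_3 = (0.1650 + 0.2975 + 0.7550) / 0.509625 = 1.2175 / 0.509625 ≈ 2.3890.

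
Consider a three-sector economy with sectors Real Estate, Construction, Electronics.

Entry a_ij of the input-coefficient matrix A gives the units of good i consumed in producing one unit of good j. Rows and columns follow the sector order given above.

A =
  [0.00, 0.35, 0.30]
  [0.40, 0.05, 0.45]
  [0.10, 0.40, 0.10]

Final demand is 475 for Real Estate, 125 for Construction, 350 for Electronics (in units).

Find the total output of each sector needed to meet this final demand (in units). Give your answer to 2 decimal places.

x_R = 1160.10, x_C = 1096.06, x_E = 1004.93

I − A =
  [   1.00    -0.35    -0.30]
  [  -0.40     0.95    -0.45]
  [  -0.10    -0.40     0.90]
Cofactors of I−A, C_ij = (−1)^(i+j)·(minor ij) (rows/columns in the sector order above):
  C_11 = (0.95)(0.90) − (-0.45)(-0.40) = 0.6750
  C_12 = −[(-0.40)(0.90) − (-0.45)(-0.10)] = 0.4050
  C_13 = (-0.40)(-0.40) − (0.95)(-0.10) = 0.2550
  C_21 = −[(-0.35)(0.90) − (-0.30)(-0.40)] = 0.4350
  C_22 = (1.00)(0.90) − (-0.30)(-0.10) = 0.8700
  C_23 = −[(1.00)(-0.40) − (-0.35)(-0.10)] = 0.4350
  C_31 = (-0.35)(-0.45) − (-0.30)(0.95) = 0.4425
  C_32 = −[(1.00)(-0.45) − (-0.30)(-0.40)] = 0.5700
  C_33 = (1.00)(0.95) − (-0.35)(-0.40) = 0.8100
det(I−A) = Σ_j (I−A)_1j·C_1j = (1.00)(0.6750) + (-0.35)(0.4050) + (-0.30)(0.2550) = 0.45675
adj(I−A) = Cᵀ =
  [ 0.6750   0.4350   0.4425]
  [ 0.4050   0.8700   0.5700]
  [ 0.2550   0.4350   0.8100]
(I − A)⁻¹ = adj(I−A) / det(I−A) ≈
  [   1.4778     0.9524     0.9688]
  [   0.8867     1.9048     1.2479]
  [   0.5583     0.9524     1.7734]
x = (I − A)⁻¹ d = adj(I−A)·d / det(I−A), with det(I−A) = 0.45675:
  x_R = (0.6750·475 + 0.4350·125 + 0.4425·350) / 0.45675 = 529.875 / 0.45675 ≈ 1160.10
  x_C = (0.4050·475 + 0.8700·125 + 0.5700·350) / 0.45675 = 500.625 / 0.45675 ≈ 1096.06
  x_E = (0.2550·475 + 0.4350·125 + 0.8100·350) / 0.45675 = 459.00 / 0.45675 ≈ 1004.93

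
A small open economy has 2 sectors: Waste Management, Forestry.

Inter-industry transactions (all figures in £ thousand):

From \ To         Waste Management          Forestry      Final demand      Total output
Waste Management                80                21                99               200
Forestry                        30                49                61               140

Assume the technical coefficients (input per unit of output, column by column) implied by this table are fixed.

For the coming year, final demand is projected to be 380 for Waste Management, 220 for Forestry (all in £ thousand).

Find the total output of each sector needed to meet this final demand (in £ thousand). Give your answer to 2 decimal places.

x_1 = 761.90, x_2 = 514.29

Technical coefficients a_ij = z_ij / X_j:
  a_11 = 80/200 = 0.40, a_21 = 30/200 = 0.15
  a_12 = 21/140 = 0.15, a_22 = 49/140 = 0.35
I − A =
  [   0.60    -0.15]
  [  -0.15     0.65]
det(I−A) = (0.60)(0.65) − (-0.15)(-0.15) = 0.3675
adj(I−A) = [[0.65, 0.15], [0.15, 0.60]]
(I − A)⁻¹ = adj(I−A) / det(I−A) ≈
  [   1.7687     0.4082]
  [   0.4082     1.6327]
x = (I − A)⁻¹ d = adj(I−A)·d / det(I−A), with det(I−A) = 0.3675:
  x_1 = (0.65·380 + 0.15·220) / 0.3675 = 280.00 / 0.3675 ≈ 761.90
  x_2 = (0.15·380 + 0.60·220) / 0.3675 = 189.00 / 0.3675 ≈ 514.29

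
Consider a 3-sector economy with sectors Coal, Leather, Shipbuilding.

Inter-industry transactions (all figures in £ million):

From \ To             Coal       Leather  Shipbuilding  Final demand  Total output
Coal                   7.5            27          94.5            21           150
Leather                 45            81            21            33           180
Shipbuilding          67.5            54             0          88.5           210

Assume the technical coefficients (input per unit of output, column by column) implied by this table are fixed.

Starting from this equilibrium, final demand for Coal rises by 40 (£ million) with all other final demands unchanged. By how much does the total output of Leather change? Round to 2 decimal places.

Technical coefficients a_ij = z_ij / X_j:
  a_11 = 7.5/150 = 0.05, a_21 = 45/150 = 0.30, a_31 = 67.5/150 = 0.45
  a_12 = 27/180 = 0.15, a_22 = 81/180 = 0.45, a_32 = 54/180 = 0.30
  a_13 = 94.5/210 = 0.45, a_23 = 21/210 = 0.10, a_33 = 0/210 = 0.00
I − A =
  [   0.95    -0.15    -0.45]
  [  -0.30     0.55    -0.10]
  [  -0.45    -0.30     1.00]
Cofactors of I−A, C_ij = (−1)^(i+j)·(minor ij) (rows/columns in the sector order above):
  C_11 = (0.55)(1.00) − (-0.10)(-0.30) = 0.5200
  C_12 = −[(-0.30)(1.00) − (-0.10)(-0.45)] = 0.3450
  C_13 = (-0.30)(-0.30) − (0.55)(-0.45) = 0.3375
  C_21 = −[(-0.15)(1.00) − (-0.45)(-0.30)] = 0.2850
  C_22 = (0.95)(1.00) − (-0.45)(-0.45) = 0.7475
  C_23 = −[(0.95)(-0.30) − (-0.15)(-0.45)] = 0.3525
  C_31 = (-0.15)(-0.10) − (-0.45)(0.55) = 0.2625
  C_32 = −[(0.95)(-0.10) − (-0.45)(-0.30)] = 0.2300
  C_33 = (0.95)(0.55) − (-0.15)(-0.30) = 0.4775
det(I−A) = Σ_j (I−A)_1j·C_1j = (0.95)(0.5200) + (-0.15)(0.3450) + (-0.45)(0.3375) = 0.290375
adj(I−A) = Cᵀ =
  [ 0.5200   0.2850   0.2625]
  [ 0.3450   0.7475   0.2300]
  [ 0.3375   0.3525   0.4775]
(I − A)⁻¹ = adj(I−A) / det(I−A) ≈
  [   1.7908     0.9815     0.9040]
  [   1.1881     2.5743     0.7921]
  [   1.1623     1.2139     1.6444]
Δx = (I − A)⁻¹ Δd with Δd having +40 in the Coal component and 0 elsewhere.
So Δx_2 = L_21 · (+40), where L_21 = adj(I−A)_21 / det(I−A) = 0.3450 / 0.290375.
Δx_2 = 0.3450 × (+40) / 0.290375 = 13.80 / 0.290375 ≈ 47.52.

Δx_2 = 47.52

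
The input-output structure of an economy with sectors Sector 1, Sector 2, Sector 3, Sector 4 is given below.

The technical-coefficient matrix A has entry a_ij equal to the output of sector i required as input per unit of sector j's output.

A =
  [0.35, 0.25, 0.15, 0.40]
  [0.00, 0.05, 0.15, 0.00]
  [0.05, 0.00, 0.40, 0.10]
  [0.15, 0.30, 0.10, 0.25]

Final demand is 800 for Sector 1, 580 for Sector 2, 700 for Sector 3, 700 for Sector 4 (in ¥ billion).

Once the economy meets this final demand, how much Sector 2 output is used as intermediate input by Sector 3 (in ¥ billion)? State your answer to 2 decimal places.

I − A =
  [   0.65    -0.25    -0.15    -0.40]
  [   0.00     0.95    -0.15     0.00]
  [  -0.05     0.00     0.60    -0.10]
  [  -0.15    -0.30    -0.10     0.75]
Compute the cofactors C_ij = (−1)^(i+j)·(3×3 minor ij) of I−A; the adjugate is their transpose:
adj(I−A) = Cᵀ =
  [ 0.413500   0.186500   0.191000   0.246000]
  [ 0.007875   0.240125   0.064125   0.012750]
  [ 0.049875   0.038625   0.406125   0.080750]
  [ 0.092500   0.138500   0.118000   0.361500]
det(I−A) = Σ_j (I−A)_1j·C_1j = (0.65)(0.413500) + (-0.25)(0.007875) + (-0.15)(0.049875) + (-0.40)(0.092500) = 0.222325
(I − A)⁻¹ = adj(I−A) / det(I−A) ≈
  [   1.8599     0.8389     0.8591     1.1065]
  [   0.0354     1.0801     0.2884     0.0573]
  [   0.2243     0.1737     1.8267     0.3632]
  [   0.4161     0.6230     0.5308     1.6260]
First solve x = (I − A)⁻¹ d = adj(I−A)·d / det(I−A); in particular x_3 = (0.049875·800 + 0.038625·580 + 0.406125·700 + 0.080750·700) / 0.222325 = 403.115 / 0.222325 ≈ 1813.1789.
Intermediate flow from 2 to 3: z_23 = a_23 · x_3 = 0.15 × 403.115 / 0.222325 = 60.46725 / 0.222325 ≈ 271.98.

z_23 = 271.98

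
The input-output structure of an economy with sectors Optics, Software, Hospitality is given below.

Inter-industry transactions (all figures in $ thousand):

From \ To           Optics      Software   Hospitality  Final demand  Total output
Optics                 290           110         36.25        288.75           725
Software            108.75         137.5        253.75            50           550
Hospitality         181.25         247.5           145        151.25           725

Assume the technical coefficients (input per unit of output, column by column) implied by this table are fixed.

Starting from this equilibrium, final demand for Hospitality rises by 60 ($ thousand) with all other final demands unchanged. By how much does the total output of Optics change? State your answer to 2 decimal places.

Δx_O = 30.53

Technical coefficients a_ij = z_ij / X_j:
  a_OO = 290/725 = 0.40, a_SO = 108.75/725 = 0.15, a_HO = 181.25/725 = 0.25
  a_OS = 110/550 = 0.20, a_SS = 137.5/550 = 0.25, a_HS = 247.5/550 = 0.45
  a_OH = 36.25/725 = 0.05, a_SH = 253.75/725 = 0.35, a_HH = 145/725 = 0.20
I − A =
  [   0.60    -0.20    -0.05]
  [  -0.15     0.75    -0.35]
  [  -0.25    -0.45     0.80]
Cofactors of I−A, C_ij = (−1)^(i+j)·(minor ij) (rows/columns in the sector order above):
  C_11 = (0.75)(0.80) − (-0.35)(-0.45) = 0.4425
  C_12 = −[(-0.15)(0.80) − (-0.35)(-0.25)] = 0.2075
  C_13 = (-0.15)(-0.45) − (0.75)(-0.25) = 0.2550
  C_21 = −[(-0.20)(0.80) − (-0.05)(-0.45)] = 0.1825
  C_22 = (0.60)(0.80) − (-0.05)(-0.25) = 0.4675
  C_23 = −[(0.60)(-0.45) − (-0.20)(-0.25)] = 0.3200
  C_31 = (-0.20)(-0.35) − (-0.05)(0.75) = 0.1075
  C_32 = −[(0.60)(-0.35) − (-0.05)(-0.15)] = 0.2175
  C_33 = (0.60)(0.75) − (-0.20)(-0.15) = 0.4200
det(I−A) = Σ_j (I−A)_1j·C_1j = (0.60)(0.4425) + (-0.20)(0.2075) + (-0.05)(0.2550) = 0.21125
adj(I−A) = Cᵀ =
  [ 0.4425   0.1825   0.1075]
  [ 0.2075   0.4675   0.2175]
  [ 0.2550   0.3200   0.4200]
(I − A)⁻¹ = adj(I−A) / det(I−A) ≈
  [   2.0947     0.8639     0.5089]
  [   0.9822     2.2130     1.0296]
  [   1.2071     1.5148     1.9882]
Δx = (I − A)⁻¹ Δd with Δd having +60 in the Hospitality component and 0 elsewhere.
So Δx_O = L_OH · (+60), where L_OH = adj(I−A)_OH / det(I−A) = 0.1075 / 0.21125.
Δx_O = 0.1075 × (+60) / 0.21125 = 6.45 / 0.21125 ≈ 30.53.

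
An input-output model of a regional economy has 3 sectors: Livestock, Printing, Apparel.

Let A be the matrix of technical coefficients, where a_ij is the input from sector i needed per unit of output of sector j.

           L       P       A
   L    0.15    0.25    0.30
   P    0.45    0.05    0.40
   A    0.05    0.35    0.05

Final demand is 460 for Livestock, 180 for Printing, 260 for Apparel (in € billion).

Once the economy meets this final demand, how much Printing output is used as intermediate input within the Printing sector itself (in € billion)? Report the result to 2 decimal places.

z_PP = 49.71

I − A =
  [   0.85    -0.25    -0.30]
  [  -0.45     0.95    -0.40]
  [  -0.05    -0.35     0.95]
Cofactors of I−A, C_ij = (−1)^(i+j)·(minor ij) (rows/columns in the sector order above):
  C_11 = (0.95)(0.95) − (-0.40)(-0.35) = 0.7625
  C_12 = −[(-0.45)(0.95) − (-0.40)(-0.05)] = 0.4475
  C_13 = (-0.45)(-0.35) − (0.95)(-0.05) = 0.2050
  C_21 = −[(-0.25)(0.95) − (-0.30)(-0.35)] = 0.3425
  C_22 = (0.85)(0.95) − (-0.30)(-0.05) = 0.7925
  C_23 = −[(0.85)(-0.35) − (-0.25)(-0.05)] = 0.3100
  C_31 = (-0.25)(-0.40) − (-0.30)(0.95) = 0.3850
  C_32 = −[(0.85)(-0.40) − (-0.30)(-0.45)] = 0.4750
  C_33 = (0.85)(0.95) − (-0.25)(-0.45) = 0.6950
det(I−A) = Σ_j (I−A)_1j·C_1j = (0.85)(0.7625) + (-0.25)(0.4475) + (-0.30)(0.2050) = 0.47475
adj(I−A) = Cᵀ =
  [ 0.7625   0.3425   0.3850]
  [ 0.4475   0.7925   0.4750]
  [ 0.2050   0.3100   0.6950]
(I − A)⁻¹ = adj(I−A) / det(I−A) ≈
  [   1.6061     0.7214     0.8110]
  [   0.9426     1.6693     1.0005]
  [   0.4318     0.6530     1.4639]
First solve x = (I − A)⁻¹ d = adj(I−A)·d / det(I−A); in particular x_P = (0.4475·460 + 0.7925·180 + 0.4750·260) / 0.47475 = 472.00 / 0.47475 ≈ 994.2075.
Intermediate flow from P to P: z_PP = a_PP · x_P = 0.05 × 472.00 / 0.47475 = 23.60 / 0.47475 ≈ 49.71.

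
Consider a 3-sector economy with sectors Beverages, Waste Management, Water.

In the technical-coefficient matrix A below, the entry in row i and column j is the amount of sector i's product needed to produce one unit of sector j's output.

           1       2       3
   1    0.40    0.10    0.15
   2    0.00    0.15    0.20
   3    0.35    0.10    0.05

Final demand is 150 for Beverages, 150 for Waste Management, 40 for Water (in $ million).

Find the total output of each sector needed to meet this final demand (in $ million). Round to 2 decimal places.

x_1 = 333.89, x_2 = 220.79, x_3 = 188.36

I − A =
  [   0.60    -0.10    -0.15]
  [   0.00     0.85    -0.20]
  [  -0.35    -0.10     0.95]
Cofactors of I−A, C_ij = (−1)^(i+j)·(minor ij) (rows/columns in the sector order above):
  C_11 = (0.85)(0.95) − (-0.20)(-0.10) = 0.7875
  C_12 = −[(0.00)(0.95) − (-0.20)(-0.35)] = 0.0700
  C_13 = (0.00)(-0.10) − (0.85)(-0.35) = 0.2975
  C_21 = −[(-0.10)(0.95) − (-0.15)(-0.10)] = 0.1100
  C_22 = (0.60)(0.95) − (-0.15)(-0.35) = 0.5175
  C_23 = −[(0.60)(-0.10) − (-0.10)(-0.35)] = 0.0950
  C_31 = (-0.10)(-0.20) − (-0.15)(0.85) = 0.1475
  C_32 = −[(0.60)(-0.20) − (-0.15)(0.00)] = 0.1200
  C_33 = (0.60)(0.85) − (-0.10)(0.00) = 0.5100
det(I−A) = Σ_j (I−A)_1j·C_1j = (0.60)(0.7875) + (-0.10)(0.0700) + (-0.15)(0.2975) = 0.420875
adj(I−A) = Cᵀ =
  [ 0.7875   0.1100   0.1475]
  [ 0.0700   0.5175   0.1200]
  [ 0.2975   0.0950   0.5100]
(I − A)⁻¹ = adj(I−A) / det(I−A) ≈
  [   1.8711     0.2614     0.3505]
  [   0.1663     1.2296     0.2851]
  [   0.7069     0.2257     1.2118]
x = (I − A)⁻¹ d = adj(I−A)·d / det(I−A), with det(I−A) = 0.420875:
  x_1 = (0.7875·150 + 0.1100·150 + 0.1475·40) / 0.420875 = 140.525 / 0.420875 ≈ 333.89
  x_2 = (0.0700·150 + 0.5175·150 + 0.1200·40) / 0.420875 = 92.925 / 0.420875 ≈ 220.79
  x_3 = (0.2975·150 + 0.0950·150 + 0.5100·40) / 0.420875 = 79.275 / 0.420875 ≈ 188.36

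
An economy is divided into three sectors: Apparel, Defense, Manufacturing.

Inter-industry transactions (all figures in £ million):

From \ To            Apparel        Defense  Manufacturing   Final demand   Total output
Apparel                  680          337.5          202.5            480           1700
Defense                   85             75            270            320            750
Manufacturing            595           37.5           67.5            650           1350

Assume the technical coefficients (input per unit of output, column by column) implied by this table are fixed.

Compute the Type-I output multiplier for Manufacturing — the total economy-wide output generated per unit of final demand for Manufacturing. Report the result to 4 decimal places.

m_3 = 2.1402

Technical coefficients a_ij = z_ij / X_j:
  a_11 = 680/1700 = 0.40, a_21 = 85/1700 = 0.05, a_31 = 595/1700 = 0.35
  a_12 = 337.5/750 = 0.45, a_22 = 75/750 = 0.10, a_32 = 37.5/750 = 0.05
  a_13 = 202.5/1350 = 0.15, a_23 = 270/1350 = 0.20, a_33 = 67.5/1350 = 0.05
I − A =
  [   0.60    -0.45    -0.15]
  [  -0.05     0.90    -0.20]
  [  -0.35    -0.05     0.95]
Cofactors of I−A, C_ij = (−1)^(i+j)·(minor ij) (rows/columns in the sector order above):
  C_11 = (0.90)(0.95) − (-0.20)(-0.05) = 0.8450
  C_12 = −[(-0.05)(0.95) − (-0.20)(-0.35)] = 0.1175
  C_13 = (-0.05)(-0.05) − (0.90)(-0.35) = 0.3175
  C_21 = −[(-0.45)(0.95) − (-0.15)(-0.05)] = 0.4350
  C_22 = (0.60)(0.95) − (-0.15)(-0.35) = 0.5175
  C_23 = −[(0.60)(-0.05) − (-0.45)(-0.35)] = 0.1875
  C_31 = (-0.45)(-0.20) − (-0.15)(0.90) = 0.2250
  C_32 = −[(0.60)(-0.20) − (-0.15)(-0.05)] = 0.1275
  C_33 = (0.60)(0.90) − (-0.45)(-0.05) = 0.5175
det(I−A) = Σ_j (I−A)_1j·C_1j = (0.60)(0.8450) + (-0.45)(0.1175) + (-0.15)(0.3175) = 0.4065
adj(I−A) = Cᵀ =
  [ 0.8450   0.4350   0.2250]
  [ 0.1175   0.5175   0.1275]
  [ 0.3175   0.1875   0.5175]
(I − A)⁻¹ = adj(I−A) / det(I−A) ≈
  [   2.07872     1.07011     0.55351]
  [   0.28905     1.27306     0.31365]
  [   0.78106     0.46125     1.27306]
The output multiplier for sector j is the column-j sum of the Leontief inverse (I − A)⁻¹ = adj(I−A) / det(I−A).
Column 3 of adj(I−A): (0.2250, 0.1275, 0.5175); det(I−A) = 0.4065.
m_3 = (0.2250 + 0.1275 + 0.5175) / 0.4065 = 0.87 / 0.4065 ≈ 2.1402.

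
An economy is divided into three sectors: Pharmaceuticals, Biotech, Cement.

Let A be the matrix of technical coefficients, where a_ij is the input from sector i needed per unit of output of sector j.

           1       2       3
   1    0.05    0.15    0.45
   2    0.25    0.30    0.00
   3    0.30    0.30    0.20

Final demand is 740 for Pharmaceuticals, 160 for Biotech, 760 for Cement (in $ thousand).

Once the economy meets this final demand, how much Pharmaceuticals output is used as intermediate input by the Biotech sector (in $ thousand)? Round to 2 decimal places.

z_12 = 133.85

I − A =
  [   0.95    -0.15    -0.45]
  [  -0.25     0.70     0.00]
  [  -0.30    -0.30     0.80]
Cofactors of I−A, C_ij = (−1)^(i+j)·(minor ij) (rows/columns in the sector order above):
  C_11 = (0.70)(0.80) − (0.00)(-0.30) = 0.5600
  C_12 = −[(-0.25)(0.80) − (0.00)(-0.30)] = 0.2000
  C_13 = (-0.25)(-0.30) − (0.70)(-0.30) = 0.2850
  C_21 = −[(-0.15)(0.80) − (-0.45)(-0.30)] = 0.2550
  C_22 = (0.95)(0.80) − (-0.45)(-0.30) = 0.6250
  C_23 = −[(0.95)(-0.30) − (-0.15)(-0.30)] = 0.3300
  C_31 = (-0.15)(0.00) − (-0.45)(0.70) = 0.3150
  C_32 = −[(0.95)(0.00) − (-0.45)(-0.25)] = 0.1125
  C_33 = (0.95)(0.70) − (-0.15)(-0.25) = 0.6275
det(I−A) = Σ_j (I−A)_1j·C_1j = (0.95)(0.5600) + (-0.15)(0.2000) + (-0.45)(0.2850) = 0.37375
adj(I−A) = Cᵀ =
  [ 0.5600   0.2550   0.3150]
  [ 0.2000   0.6250   0.1125]
  [ 0.2850   0.3300   0.6275]
(I − A)⁻¹ = adj(I−A) / det(I−A) ≈
  [   1.4983     0.6823     0.8428]
  [   0.5351     1.6722     0.3010]
  [   0.7625     0.8829     1.6789]
First solve x = (I − A)⁻¹ d = adj(I−A)·d / det(I−A); in particular x_2 = (0.2000·740 + 0.6250·160 + 0.1125·760) / 0.37375 = 333.50 / 0.37375 ≈ 892.3077.
Intermediate flow from 1 to 2: z_12 = a_12 · x_2 = 0.15 × 333.50 / 0.37375 = 50.025 / 0.37375 ≈ 133.85.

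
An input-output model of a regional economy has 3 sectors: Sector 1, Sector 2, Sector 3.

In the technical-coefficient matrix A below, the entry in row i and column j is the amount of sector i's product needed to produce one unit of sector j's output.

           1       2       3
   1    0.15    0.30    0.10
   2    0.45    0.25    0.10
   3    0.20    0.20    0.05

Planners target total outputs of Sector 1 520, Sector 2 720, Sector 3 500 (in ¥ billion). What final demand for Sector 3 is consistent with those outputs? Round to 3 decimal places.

d_3 = 227.000

I − A =
  [   0.85    -0.30    -0.10]
  [  -0.45     0.75    -0.10]
  [  -0.20    -0.20     0.95]
d = (I − A) x:
  d_1 = (+0.85)·520 + (-0.30)·720 + (-0.10)·500 = 176.000
  d_2 = (-0.45)·520 + (+0.75)·720 + (-0.10)·500 = 256.000
  d_3 = (-0.20)·520 + (-0.20)·720 + (+0.95)·500 = 227.000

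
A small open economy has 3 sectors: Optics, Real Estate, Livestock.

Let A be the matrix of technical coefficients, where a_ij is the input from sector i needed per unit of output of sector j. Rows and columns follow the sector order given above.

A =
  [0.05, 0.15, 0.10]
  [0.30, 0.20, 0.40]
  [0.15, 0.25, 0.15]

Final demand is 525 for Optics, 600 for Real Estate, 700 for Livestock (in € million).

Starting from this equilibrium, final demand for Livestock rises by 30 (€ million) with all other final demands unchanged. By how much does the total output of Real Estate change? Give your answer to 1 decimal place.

I − A =
  [   0.95    -0.15    -0.10]
  [  -0.30     0.80    -0.40]
  [  -0.15    -0.25     0.85]
Cofactors of I−A, C_ij = (−1)^(i+j)·(minor ij) (rows/columns in the sector order above):
  C_11 = (0.80)(0.85) − (-0.40)(-0.25) = 0.5800
  C_12 = −[(-0.30)(0.85) − (-0.40)(-0.15)] = 0.3150
  C_13 = (-0.30)(-0.25) − (0.80)(-0.15) = 0.1950
  C_21 = −[(-0.15)(0.85) − (-0.10)(-0.25)] = 0.1525
  C_22 = (0.95)(0.85) − (-0.10)(-0.15) = 0.7925
  C_23 = −[(0.95)(-0.25) − (-0.15)(-0.15)] = 0.2600
  C_31 = (-0.15)(-0.40) − (-0.10)(0.80) = 0.1400
  C_32 = −[(0.95)(-0.40) − (-0.10)(-0.30)] = 0.4100
  C_33 = (0.95)(0.80) − (-0.15)(-0.30) = 0.7150
det(I−A) = Σ_j (I−A)_1j·C_1j = (0.95)(0.5800) + (-0.15)(0.3150) + (-0.10)(0.1950) = 0.48425
adj(I−A) = Cᵀ =
  [ 0.5800   0.1525   0.1400]
  [ 0.3150   0.7925   0.4100]
  [ 0.1950   0.2600   0.7150]
(I − A)⁻¹ = adj(I−A) / det(I−A) ≈
  [   1.1977     0.3149     0.2891]
  [   0.6505     1.6366     0.8467]
  [   0.4027     0.5369     1.4765]
Δx = (I − A)⁻¹ Δd with Δd having +30 in the Livestock component and 0 elsewhere.
So Δx_R = L_RL · (+30), where L_RL = adj(I−A)_RL / det(I−A) = 0.4100 / 0.48425.
Δx_R = 0.4100 × (+30) / 0.48425 = 12.30 / 0.48425 ≈ 25.4.

Δx_R = 25.4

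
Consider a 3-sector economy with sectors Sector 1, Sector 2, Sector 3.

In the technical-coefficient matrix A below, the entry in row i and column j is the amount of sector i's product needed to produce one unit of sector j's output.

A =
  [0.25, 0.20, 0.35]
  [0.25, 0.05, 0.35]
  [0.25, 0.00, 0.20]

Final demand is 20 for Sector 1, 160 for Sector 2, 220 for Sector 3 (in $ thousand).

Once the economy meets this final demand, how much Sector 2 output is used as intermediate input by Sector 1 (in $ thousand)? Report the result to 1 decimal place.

z_21 = 75.3

I − A =
  [   0.75    -0.20    -0.35]
  [  -0.25     0.95    -0.35]
  [  -0.25     0.00     0.80]
Cofactors of I−A, C_ij = (−1)^(i+j)·(minor ij) (rows/columns in the sector order above):
  C_11 = (0.95)(0.80) − (-0.35)(0.00) = 0.7600
  C_12 = −[(-0.25)(0.80) − (-0.35)(-0.25)] = 0.2875
  C_13 = (-0.25)(0.00) − (0.95)(-0.25) = 0.2375
  C_21 = −[(-0.20)(0.80) − (-0.35)(0.00)] = 0.1600
  C_22 = (0.75)(0.80) − (-0.35)(-0.25) = 0.5125
  C_23 = −[(0.75)(0.00) − (-0.20)(-0.25)] = 0.0500
  C_31 = (-0.20)(-0.35) − (-0.35)(0.95) = 0.4025
  C_32 = −[(0.75)(-0.35) − (-0.35)(-0.25)] = 0.3500
  C_33 = (0.75)(0.95) − (-0.20)(-0.25) = 0.6625
det(I−A) = Σ_j (I−A)_1j·C_1j = (0.75)(0.7600) + (-0.20)(0.2875) + (-0.35)(0.2375) = 0.429375
adj(I−A) = Cᵀ =
  [ 0.7600   0.1600   0.4025]
  [ 0.2875   0.5125   0.3500]
  [ 0.2375   0.0500   0.6625]
(I − A)⁻¹ = adj(I−A) / det(I−A) ≈
  [   1.7700     0.3726     0.9374]
  [   0.6696     1.1936     0.8151]
  [   0.5531     0.1164     1.5429]
First solve x = (I − A)⁻¹ d = adj(I−A)·d / det(I−A); in particular x_1 = (0.7600·20 + 0.1600·160 + 0.4025·220) / 0.429375 = 129.35 / 0.429375 ≈ 301.252.
Intermediate flow from 2 to 1: z_21 = a_21 · x_1 = 0.25 × 129.35 / 0.429375 = 32.3375 / 0.429375 ≈ 75.3.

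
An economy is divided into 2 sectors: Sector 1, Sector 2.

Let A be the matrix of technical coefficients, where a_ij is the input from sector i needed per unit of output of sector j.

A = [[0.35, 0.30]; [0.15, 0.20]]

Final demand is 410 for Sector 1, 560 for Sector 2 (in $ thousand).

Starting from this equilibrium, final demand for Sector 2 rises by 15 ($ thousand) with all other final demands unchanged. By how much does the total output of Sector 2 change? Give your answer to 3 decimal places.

Δx_2 = 20.526

I − A =
  [   0.65    -0.30]
  [  -0.15     0.80]
det(I−A) = (0.65)(0.80) − (-0.30)(-0.15) = 0.4750
adj(I−A) = [[0.80, 0.30], [0.15, 0.65]]
(I − A)⁻¹ = adj(I−A) / det(I−A) ≈
  [   1.6842     0.6316]
  [   0.3158     1.3684]
Δx = (I − A)⁻¹ Δd with Δd having +15 in the Sector 2 component and 0 elsewhere.
So Δx_2 = L_22 · (+15), where L_22 = adj(I−A)_22 / det(I−A) = 0.65 / 0.4750.
Δx_2 = 0.65 × (+15) / 0.4750 = 9.75 / 0.4750 ≈ 20.526.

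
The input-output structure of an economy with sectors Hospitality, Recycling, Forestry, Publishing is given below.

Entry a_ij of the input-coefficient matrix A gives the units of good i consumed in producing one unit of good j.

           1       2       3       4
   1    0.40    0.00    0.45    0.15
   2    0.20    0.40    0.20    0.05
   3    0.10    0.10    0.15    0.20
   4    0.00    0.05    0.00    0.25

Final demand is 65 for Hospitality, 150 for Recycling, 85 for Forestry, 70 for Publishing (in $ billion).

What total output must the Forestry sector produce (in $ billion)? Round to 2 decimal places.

I − A =
  [   0.60     0.00    -0.45    -0.15]
  [  -0.20     0.60    -0.20    -0.05]
  [  -0.10    -0.10     0.85    -0.20]
  [   0.00    -0.05     0.00     0.75]
Compute the cofactors C_ij = (−1)^(i+j)·(3×3 minor ij) of I−A; the adjugate is their transpose:
adj(I−A) = Cᵀ =
  [ 0.363375   0.044625   0.202875   0.129750]
  [ 0.142500   0.348750   0.157500   0.093750]
  [ 0.061750   0.051750   0.267000   0.087000]
  [ 0.009500   0.023250   0.010500   0.258000]
det(I−A) = Σ_j (I−A)_1j·C_1j = (0.60)(0.363375) + (0.00)(0.142500) + (-0.45)(0.061750) + (-0.15)(0.009500) = 0.1888125
(I − A)⁻¹ = adj(I−A) / det(I−A) ≈
  [   1.9245     0.2363     1.0745     0.6872]
  [   0.7547     1.8471     0.8342     0.4965]
  [   0.3270     0.2741     1.4141     0.4608]
  [   0.0503     0.1231     0.0556     1.3664]
x = (I − A)⁻¹ d = adj(I−A)·d / det(I−A), with det(I−A) = 0.1888125:
  x_1 = (0.363375·65 + 0.044625·150 + 0.202875·85 + 0.129750·70) / 0.1888125 = 56.64 / 0.1888125 ≈ 299.98
  x_2 = (0.142500·65 + 0.348750·150 + 0.157500·85 + 0.093750·70) / 0.1888125 = 81.525 / 0.1888125 ≈ 431.78
  x_3 = (0.061750·65 + 0.051750·150 + 0.267000·85 + 0.087000·70) / 0.1888125 = 40.56125 / 0.1888125 ≈ 214.82
  x_4 = (0.009500·65 + 0.023250·150 + 0.010500·85 + 0.258000·70) / 0.1888125 = 23.0575 / 0.1888125 ≈ 122.12

x_3 = 214.82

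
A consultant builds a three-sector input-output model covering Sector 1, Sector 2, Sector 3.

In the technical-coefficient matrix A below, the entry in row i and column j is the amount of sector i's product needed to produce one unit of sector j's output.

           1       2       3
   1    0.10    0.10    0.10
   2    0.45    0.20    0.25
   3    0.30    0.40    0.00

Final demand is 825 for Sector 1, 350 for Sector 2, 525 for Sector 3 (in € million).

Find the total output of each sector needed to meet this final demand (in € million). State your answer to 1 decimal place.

I − A =
  [   0.90    -0.10    -0.10]
  [  -0.45     0.80    -0.25]
  [  -0.30    -0.40     1.00]
Cofactors of I−A, C_ij = (−1)^(i+j)·(minor ij) (rows/columns in the sector order above):
  C_11 = (0.80)(1.00) − (-0.25)(-0.40) = 0.7000
  C_12 = −[(-0.45)(1.00) − (-0.25)(-0.30)] = 0.5250
  C_13 = (-0.45)(-0.40) − (0.80)(-0.30) = 0.4200
  C_21 = −[(-0.10)(1.00) − (-0.10)(-0.40)] = 0.1400
  C_22 = (0.90)(1.00) − (-0.10)(-0.30) = 0.8700
  C_23 = −[(0.90)(-0.40) − (-0.10)(-0.30)] = 0.3900
  C_31 = (-0.10)(-0.25) − (-0.10)(0.80) = 0.1050
  C_32 = −[(0.90)(-0.25) − (-0.10)(-0.45)] = 0.2700
  C_33 = (0.90)(0.80) − (-0.10)(-0.45) = 0.6750
det(I−A) = Σ_j (I−A)_1j·C_1j = (0.90)(0.7000) + (-0.10)(0.5250) + (-0.10)(0.4200) = 0.5355
adj(I−A) = Cᵀ =
  [ 0.7000   0.1400   0.1050]
  [ 0.5250   0.8700   0.2700]
  [ 0.4200   0.3900   0.6750]
(I − A)⁻¹ = adj(I−A) / det(I−A) ≈
  [   1.3072     0.2614     0.1961]
  [   0.9804     1.6246     0.5042]
  [   0.7843     0.7283     1.2605]
x = (I − A)⁻¹ d = adj(I−A)·d / det(I−A), with det(I−A) = 0.5355:
  x_1 = (0.7000·825 + 0.1400·350 + 0.1050·525) / 0.5355 = 681.625 / 0.5355 ≈ 1272.9
  x_2 = (0.5250·825 + 0.8700·350 + 0.2700·525) / 0.5355 = 879.375 / 0.5355 ≈ 1642.2
  x_3 = (0.4200·825 + 0.3900·350 + 0.6750·525) / 0.5355 = 837.375 / 0.5355 ≈ 1563.7

x_1 = 1272.9, x_2 = 1642.2, x_3 = 1563.7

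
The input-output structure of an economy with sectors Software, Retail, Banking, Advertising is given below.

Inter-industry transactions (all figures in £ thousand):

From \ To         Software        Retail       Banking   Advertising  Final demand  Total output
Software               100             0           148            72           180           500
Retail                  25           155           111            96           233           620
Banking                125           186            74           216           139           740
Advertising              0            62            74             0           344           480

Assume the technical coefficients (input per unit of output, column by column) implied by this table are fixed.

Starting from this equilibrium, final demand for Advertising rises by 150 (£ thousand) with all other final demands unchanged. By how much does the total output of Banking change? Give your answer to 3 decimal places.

Technical coefficients a_ij = z_ij / X_j:
  a_SS = 100/500 = 0.20, a_RS = 25/500 = 0.05, a_BS = 125/500 = 0.25, a_AS = 0/500 = 0.00
  a_SR = 0/620 = 0.00, a_RR = 155/620 = 0.25, a_BR = 186/620 = 0.30, a_AR = 62/620 = 0.10
  a_SB = 148/740 = 0.20, a_RB = 111/740 = 0.15, a_BB = 74/740 = 0.10, a_AB = 74/740 = 0.10
  a_SA = 72/480 = 0.15, a_RA = 96/480 = 0.20, a_BA = 216/480 = 0.45, a_AA = 0/480 = 0.00
I − A =
  [   0.80     0.00    -0.20    -0.15]
  [  -0.05     0.75    -0.15    -0.20]
  [  -0.25    -0.30     0.90    -0.45]
  [   0.00    -0.10    -0.10     1.00]
Compute the cofactors C_ij = (−1)^(i+j)·(3×3 minor ij) of I−A; the adjugate is their transpose:
adj(I−A) = Cᵀ =
  [ 0.565500   0.087000   0.159500   0.174000]
  [ 0.085250   0.630250   0.146750   0.204875]
  [ 0.199750   0.279750   0.583250   0.348375]
  [ 0.028500   0.091000   0.073000   0.463500]
det(I−A) = Σ_j (I−A)_1j·C_1j = (0.80)(0.565500) + (0.00)(0.085250) + (-0.20)(0.199750) + (-0.15)(0.028500) = 0.408175
(I − A)⁻¹ = adj(I−A) / det(I−A) ≈
  [   1.3854     0.2131     0.3908     0.4263]
  [   0.2089     1.5441     0.3595     0.5019]
  [   0.4894     0.6854     1.4289     0.8535]
  [   0.0698     0.2229     0.1788     1.1355]
Δx = (I − A)⁻¹ Δd with Δd having +150 in the Advertising component and 0 elsewhere.
So Δx_B = L_BA · (+150), where L_BA = adj(I−A)_BA / det(I−A) = 0.348375 / 0.408175.
Δx_B = 0.348375 × (+150) / 0.408175 = 52.25625 / 0.408175 ≈ 128.024.

Δx_B = 128.024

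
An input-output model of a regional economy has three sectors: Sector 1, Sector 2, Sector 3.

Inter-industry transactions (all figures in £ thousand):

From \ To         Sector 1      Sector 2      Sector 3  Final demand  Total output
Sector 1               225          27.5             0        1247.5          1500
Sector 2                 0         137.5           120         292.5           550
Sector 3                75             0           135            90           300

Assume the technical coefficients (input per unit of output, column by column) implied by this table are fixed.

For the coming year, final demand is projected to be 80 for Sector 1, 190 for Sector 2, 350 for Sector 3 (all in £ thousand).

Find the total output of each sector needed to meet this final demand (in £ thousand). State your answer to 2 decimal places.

x_1 = 129.35, x_2 = 599.00, x_3 = 648.12

Technical coefficients a_ij = z_ij / X_j:
  a_11 = 225/1500 = 0.15, a_21 = 0/1500 = 0.00, a_31 = 75/1500 = 0.05
  a_12 = 27.5/550 = 0.05, a_22 = 137.5/550 = 0.25, a_32 = 0/550 = 0.00
  a_13 = 0/300 = 0.00, a_23 = 120/300 = 0.40, a_33 = 135/300 = 0.45
I − A =
  [   0.85    -0.05     0.00]
  [   0.00     0.75    -0.40]
  [  -0.05     0.00     0.55]
Cofactors of I−A, C_ij = (−1)^(i+j)·(minor ij) (rows/columns in the sector order above):
  C_11 = (0.75)(0.55) − (-0.40)(0.00) = 0.4125
  C_12 = −[(0.00)(0.55) − (-0.40)(-0.05)] = 0.0200
  C_13 = (0.00)(0.00) − (0.75)(-0.05) = 0.0375
  C_21 = −[(-0.05)(0.55) − (0.00)(0.00)] = 0.0275
  C_22 = (0.85)(0.55) − (0.00)(-0.05) = 0.4675
  C_23 = −[(0.85)(0.00) − (-0.05)(-0.05)] = 0.0025
  C_31 = (-0.05)(-0.40) − (0.00)(0.75) = 0.0200
  C_32 = −[(0.85)(-0.40) − (0.00)(0.00)] = 0.3400
  C_33 = (0.85)(0.75) − (-0.05)(0.00) = 0.6375
det(I−A) = Σ_j (I−A)_1j·C_1j = (0.85)(0.4125) + (-0.05)(0.0200) + (0.00)(0.0375) = 0.349625
adj(I−A) = Cᵀ =
  [ 0.4125   0.0275   0.0200]
  [ 0.0200   0.4675   0.3400]
  [ 0.0375   0.0025   0.6375]
(I − A)⁻¹ = adj(I−A) / det(I−A) ≈
  [   1.1798     0.0787     0.0572]
  [   0.0572     1.3371     0.9725]
  [   0.1073     0.0072     1.8234]
x = (I − A)⁻¹ d = adj(I−A)·d / det(I−A), with det(I−A) = 0.349625:
  x_1 = (0.4125·80 + 0.0275·190 + 0.0200·350) / 0.349625 = 45.225 / 0.349625 ≈ 129.35
  x_2 = (0.0200·80 + 0.4675·190 + 0.3400·350) / 0.349625 = 209.425 / 0.349625 ≈ 599.00
  x_3 = (0.0375·80 + 0.0025·190 + 0.6375·350) / 0.349625 = 226.60 / 0.349625 ≈ 648.12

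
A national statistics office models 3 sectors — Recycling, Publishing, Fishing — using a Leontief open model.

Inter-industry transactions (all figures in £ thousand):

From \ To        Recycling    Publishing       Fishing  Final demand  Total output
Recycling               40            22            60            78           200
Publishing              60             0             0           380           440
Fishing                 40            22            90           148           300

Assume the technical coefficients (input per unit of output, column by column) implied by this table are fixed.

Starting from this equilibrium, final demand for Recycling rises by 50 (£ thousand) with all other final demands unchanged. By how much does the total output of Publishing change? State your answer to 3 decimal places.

Δx_P = 20.731

Technical coefficients a_ij = z_ij / X_j:
  a_RR = 40/200 = 0.20, a_PR = 60/200 = 0.30, a_FR = 40/200 = 0.20
  a_RP = 22/440 = 0.05, a_PP = 0/440 = 0.00, a_FP = 22/440 = 0.05
  a_RF = 60/300 = 0.20, a_PF = 0/300 = 0.00, a_FF = 90/300 = 0.30
I − A =
  [   0.80    -0.05    -0.20]
  [  -0.30     1.00     0.00]
  [  -0.20    -0.05     0.70]
Cofactors of I−A, C_ij = (−1)^(i+j)·(minor ij) (rows/columns in the sector order above):
  C_11 = (1.00)(0.70) − (0.00)(-0.05) = 0.7000
  C_12 = −[(-0.30)(0.70) − (0.00)(-0.20)] = 0.2100
  C_13 = (-0.30)(-0.05) − (1.00)(-0.20) = 0.2150
  C_21 = −[(-0.05)(0.70) − (-0.20)(-0.05)] = 0.0450
  C_22 = (0.80)(0.70) − (-0.20)(-0.20) = 0.5200
  C_23 = −[(0.80)(-0.05) − (-0.05)(-0.20)] = 0.0500
  C_31 = (-0.05)(0.00) − (-0.20)(1.00) = 0.2000
  C_32 = −[(0.80)(0.00) − (-0.20)(-0.30)] = 0.0600
  C_33 = (0.80)(1.00) − (-0.05)(-0.30) = 0.7850
det(I−A) = Σ_j (I−A)_1j·C_1j = (0.80)(0.7000) + (-0.05)(0.2100) + (-0.20)(0.2150) = 0.5065
adj(I−A) = Cᵀ =
  [ 0.7000   0.0450   0.2000]
  [ 0.2100   0.5200   0.0600]
  [ 0.2150   0.0500   0.7850]
(I − A)⁻¹ = adj(I−A) / det(I−A) ≈
  [   1.3820     0.0888     0.3949]
  [   0.4146     1.0267     0.1185]
  [   0.4245     0.0987     1.5499]
Δx = (I − A)⁻¹ Δd with Δd having +50 in the Recycling component and 0 elsewhere.
So Δx_P = L_PR · (+50), where L_PR = adj(I−A)_PR / det(I−A) = 0.2100 / 0.5065.
Δx_P = 0.2100 × (+50) / 0.5065 = 10.50 / 0.5065 ≈ 20.731.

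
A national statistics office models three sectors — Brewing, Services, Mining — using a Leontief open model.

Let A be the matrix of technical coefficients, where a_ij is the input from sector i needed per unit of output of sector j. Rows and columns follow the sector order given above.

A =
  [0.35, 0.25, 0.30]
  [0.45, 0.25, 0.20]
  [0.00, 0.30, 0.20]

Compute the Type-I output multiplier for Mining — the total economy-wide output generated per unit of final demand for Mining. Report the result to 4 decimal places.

I − A =
  [   0.65    -0.25    -0.30]
  [  -0.45     0.75    -0.20]
  [   0.00    -0.30     0.80]
Cofactors of I−A, C_ij = (−1)^(i+j)·(minor ij) (rows/columns in the sector order above):
  C_11 = (0.75)(0.80) − (-0.20)(-0.30) = 0.5400
  C_12 = −[(-0.45)(0.80) − (-0.20)(0.00)] = 0.3600
  C_13 = (-0.45)(-0.30) − (0.75)(0.00) = 0.1350
  C_21 = −[(-0.25)(0.80) − (-0.30)(-0.30)] = 0.2900
  C_22 = (0.65)(0.80) − (-0.30)(0.00) = 0.5200
  C_23 = −[(0.65)(-0.30) − (-0.25)(0.00)] = 0.1950
  C_31 = (-0.25)(-0.20) − (-0.30)(0.75) = 0.2750
  C_32 = −[(0.65)(-0.20) − (-0.30)(-0.45)] = 0.2650
  C_33 = (0.65)(0.75) − (-0.25)(-0.45) = 0.3750
det(I−A) = Σ_j (I−A)_1j·C_1j = (0.65)(0.5400) + (-0.25)(0.3600) + (-0.30)(0.1350) = 0.2205
adj(I−A) = Cᵀ =
  [ 0.5400   0.2900   0.2750]
  [ 0.3600   0.5200   0.2650]
  [ 0.1350   0.1950   0.3750]
(I − A)⁻¹ = adj(I−A) / det(I−A) ≈
  [   2.44898     1.31519     1.24717]
  [   1.63265     2.35828     1.20181]
  [   0.61224     0.88435     1.70068]
The output multiplier for sector j is the column-j sum of the Leontief inverse (I − A)⁻¹ = adj(I−A) / det(I−A).
Column 3 of adj(I−A): (0.2750, 0.2650, 0.3750); det(I−A) = 0.2205.
m_3 = (0.2750 + 0.2650 + 0.3750) / 0.2205 = 0.915 / 0.2205 ≈ 4.1497.

m_3 = 4.1497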